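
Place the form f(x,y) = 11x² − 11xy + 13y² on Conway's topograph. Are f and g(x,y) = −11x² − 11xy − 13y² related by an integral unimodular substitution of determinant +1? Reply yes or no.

D₁ = -451, D₂ = -451
f: translate: b→11 (≡-11 mod 22), so (11,-11,13)→(11,11,13)
f: reduced (well bottom): (11,11,13) with a≤c, −a<b≤a
g is negative-definite; reduce −g:
−g: reduced (well bottom): (11,11,13) with a≤c, −a<b≤a
flip sign back: reduced form of g is (-11,-11,-13)
reduced forms (11, 11, 13) vs (-11, -11, -13) ⇒ inequivalent

no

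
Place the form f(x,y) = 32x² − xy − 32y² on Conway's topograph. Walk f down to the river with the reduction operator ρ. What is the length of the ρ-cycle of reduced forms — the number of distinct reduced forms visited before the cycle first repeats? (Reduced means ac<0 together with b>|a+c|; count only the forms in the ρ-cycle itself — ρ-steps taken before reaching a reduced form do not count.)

D = 4097, ⌊√D⌋ = 64
descent: ρ → (-32,1,32)  [lands on river]
river: ρ → (32,63,-1)
river: ρ → (-1,63,32)
river: ρ → (32,1,-32)
river: ρ → (-32,63,1)
river: ρ → (1,63,-32)
ρ-cycle length = 6 (tail of 1 descent step not counted)

6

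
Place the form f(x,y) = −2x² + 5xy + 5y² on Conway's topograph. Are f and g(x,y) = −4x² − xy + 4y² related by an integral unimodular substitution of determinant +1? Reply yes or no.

D₁ = 65, D₂ = 65
river cycle of f (length 6): (5, 5, -2), (-2, 7, 2), (2, 5, -5), (-5, 5, 2), (2, 7, -2), (-2, 5, 5)
river cycle of g (length 6): (4, 1, -4), (-4, 7, 1), (1, 7, -4), (-4, 1, 4), (4, 7, -1), (-1, 7, 4)
cycles differ ⇒ inequivalent

no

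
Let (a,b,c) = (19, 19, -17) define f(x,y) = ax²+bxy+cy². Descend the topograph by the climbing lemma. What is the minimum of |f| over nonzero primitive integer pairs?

river: ρ → (-17,15,21)
river: ρ → (21,27,-11)
river: ρ → (-11,39,3)
river: ρ → (3,39,-11)
river: ρ → (-11,27,21)
river: ρ → (21,15,-17)
river: ρ → (-17,19,19)
river: ρ → (19,19,-17)
closes: descent 0, river 8
min |a| on river = 3

3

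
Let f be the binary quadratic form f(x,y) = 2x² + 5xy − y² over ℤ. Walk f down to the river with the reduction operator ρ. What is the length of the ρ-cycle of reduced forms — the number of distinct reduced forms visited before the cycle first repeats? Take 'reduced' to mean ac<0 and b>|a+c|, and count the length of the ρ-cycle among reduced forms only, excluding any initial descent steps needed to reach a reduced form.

D = 33, ⌊√D⌋ = 5
river: ρ → (-1,5,2)
river: ρ → (2,3,-3)
river: ρ → (-3,3,2)
river: ρ → (2,5,-1)
ρ-cycle length = 4 (tail of 0 descent steps not counted)

4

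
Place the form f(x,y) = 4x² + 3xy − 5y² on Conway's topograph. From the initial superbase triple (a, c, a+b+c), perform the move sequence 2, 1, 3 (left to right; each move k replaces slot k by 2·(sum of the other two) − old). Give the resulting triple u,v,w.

start (4,-5,2) = (f(1,0),f(0,1),f(1,1))
replace slot 2: 2·(4+2) − (-5) = 17 → (4,17,2)
replace slot 1: 2·(17+2) − 4 = 34 → (34,17,2)
replace slot 3: 2·(34+17) − 2 = 100 → (34,17,100)

34,17,100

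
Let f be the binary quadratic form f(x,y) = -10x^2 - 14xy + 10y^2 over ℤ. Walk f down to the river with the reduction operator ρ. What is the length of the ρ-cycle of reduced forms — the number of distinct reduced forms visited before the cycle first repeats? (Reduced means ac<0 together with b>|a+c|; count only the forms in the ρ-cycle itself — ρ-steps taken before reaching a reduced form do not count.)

D = 596, ⌊√D⌋ = 24
descent: ρ → (10,14,-10)  [lands on river]
river: ρ → (-10,6,14)
river: ρ → (14,22,-2)
river: ρ → (-2,22,14)
river: ρ → (14,6,-10)
river: ρ → (-10,14,10)
river: ρ → (10,6,-14)
river: ρ → (-14,22,2)
river: ρ → (2,22,-14)
river: ρ → (-14,6,10)
ρ-cycle length = 10 (tail of 1 descent step not counted)

10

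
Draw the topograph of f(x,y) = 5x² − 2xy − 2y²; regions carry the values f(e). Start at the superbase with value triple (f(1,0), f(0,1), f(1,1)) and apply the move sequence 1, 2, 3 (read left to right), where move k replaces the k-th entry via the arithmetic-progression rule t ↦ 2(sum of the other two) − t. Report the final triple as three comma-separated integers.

start (5,-2,1) = (f(1,0),f(0,1),f(1,1))
replace slot 1: 2·((-2)+1) − 5 = -7 → (-7,-2,1)
replace slot 2: 2·((-7)+1) − (-2) = -10 → (-7,-10,1)
replace slot 3: 2·((-7)+(-10)) − 1 = -35 → (-7,-10,-35)

-7,-10,-35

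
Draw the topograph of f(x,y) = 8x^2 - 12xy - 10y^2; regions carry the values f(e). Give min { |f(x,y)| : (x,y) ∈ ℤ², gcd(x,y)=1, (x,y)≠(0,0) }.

descent: ρ → (-10,12,8)  [lands on river]
river: ρ → (8,20,-2)
river: ρ → (-2,20,8)
river: ρ → (8,12,-10)
river: ρ → (-10,8,10)
river: ρ → (10,12,-8)
river: ρ → (-8,20,2)
river: ρ → (2,20,-8)
river: ρ → (-8,12,10)
river: ρ → (10,8,-10)
closes: descent 1, river 10
min |a| on river = 2

2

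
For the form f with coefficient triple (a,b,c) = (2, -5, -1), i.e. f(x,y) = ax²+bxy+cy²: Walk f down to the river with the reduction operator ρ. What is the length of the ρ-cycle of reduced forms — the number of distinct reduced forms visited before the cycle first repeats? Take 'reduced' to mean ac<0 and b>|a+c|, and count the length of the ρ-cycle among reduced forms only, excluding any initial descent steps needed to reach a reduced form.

D = 33, ⌊√D⌋ = 5
descent: ρ → (-1,5,2)  [lands on river]
river: ρ → (2,3,-3)
river: ρ → (-3,3,2)
river: ρ → (2,5,-1)
ρ-cycle length = 4 (tail of 1 descent step not counted)

4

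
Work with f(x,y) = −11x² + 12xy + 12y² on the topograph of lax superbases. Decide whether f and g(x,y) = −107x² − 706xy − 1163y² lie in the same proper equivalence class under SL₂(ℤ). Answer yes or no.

D₁ = 672, D₂ = 672
river cycle of f (length 6): (12, 12, -11), (-11, 10, 13), (13, 16, -8), (-8, 16, 13), (13, 10, -11), (-11, 12, 12)
river cycle of g (length 6): (-8, 16, 13), (13, 10, -11), (-11, 12, 12), (12, 12, -11), (-11, 10, 13), (13, 16, -8)
cycles coincide ⇒ equivalent

yes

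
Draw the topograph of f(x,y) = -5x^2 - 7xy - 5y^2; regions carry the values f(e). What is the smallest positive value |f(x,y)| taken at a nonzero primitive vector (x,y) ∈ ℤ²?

translate: b→-3 (≡7 mod 10), so (5,7,5)→(5,-3,3)
flip: (5,-3,3)→(3,3,5)
reduced (well bottom): (3,3,5) with a≤c, −a<b≤a
well minimum |f| = |-3| = 3 (negative-definite)

3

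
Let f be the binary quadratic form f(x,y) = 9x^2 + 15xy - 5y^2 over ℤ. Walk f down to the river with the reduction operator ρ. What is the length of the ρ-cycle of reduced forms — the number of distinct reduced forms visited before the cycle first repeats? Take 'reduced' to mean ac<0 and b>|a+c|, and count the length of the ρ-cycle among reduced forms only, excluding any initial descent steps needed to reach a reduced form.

D = 405, ⌊√D⌋ = 20
river: ρ → (-5,15,9)
river: ρ → (9,3,-11)
river: ρ → (-11,19,1)
river: ρ → (1,19,-11)
river: ρ → (-11,3,9)
river: ρ → (9,15,-5)
ρ-cycle length = 6 (tail of 0 descent steps not counted)

6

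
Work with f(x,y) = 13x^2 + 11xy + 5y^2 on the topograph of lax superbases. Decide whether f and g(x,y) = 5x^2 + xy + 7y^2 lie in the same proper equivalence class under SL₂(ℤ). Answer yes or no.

D₁ = -139, D₂ = -139
f: flip: (13,11,5)→(5,-11,13)
f: translate: b→-1 (≡-11 mod 10), so (5,-11,13)→(5,-1,7)
f: reduced (well bottom): (5,-1,7) with a≤c, −a<b≤a
g: reduced (well bottom): (5,1,7) with a≤c, −a<b≤a
reduced forms (5, -1, 7) vs (5, 1, 7) ⇒ inequivalent

no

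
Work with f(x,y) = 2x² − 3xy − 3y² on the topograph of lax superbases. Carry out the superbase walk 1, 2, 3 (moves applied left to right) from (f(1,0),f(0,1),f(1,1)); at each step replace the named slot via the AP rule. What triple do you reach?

start (2,-3,-4) = (f(1,0),f(0,1),f(1,1))
replace slot 1: 2·((-3)+(-4)) − 2 = -16 → (-16,-3,-4)
replace slot 2: 2·((-16)+(-4)) − (-3) = -37 → (-16,-37,-4)
replace slot 3: 2·((-16)+(-37)) − (-4) = -102 → (-16,-37,-102)

-16,-37,-102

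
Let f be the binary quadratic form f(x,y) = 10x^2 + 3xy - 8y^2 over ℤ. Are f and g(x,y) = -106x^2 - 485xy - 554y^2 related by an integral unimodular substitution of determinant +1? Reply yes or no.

D₁ = 329, D₂ = 329
river cycle of f (length 16): (-8, 13, 5), (5, 17, -2), (-2, 15, 13), (13, 11, -4), (-4, 13, 10), (10, 7, -7), (-7, 7, 10), (10, 13, -4), (-4, 11, 13), (13, 15, -2), … (6 more)
river cycle of g (length 16): (-8, 13, 5), (5, 17, -2), (-2, 15, 13), (13, 11, -4), (-4, 13, 10), (10, 7, -7), (-7, 7, 10), (10, 13, -4), (-4, 11, 13), (13, 15, -2), … (6 more)
cycles coincide ⇒ equivalent

yes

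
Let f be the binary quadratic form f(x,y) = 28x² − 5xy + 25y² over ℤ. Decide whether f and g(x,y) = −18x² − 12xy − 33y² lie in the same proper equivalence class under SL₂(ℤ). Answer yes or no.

D₁ = -2775, D₂ = -2232
discriminants differ ⇒ not SL₂(ℤ)-equivalent

no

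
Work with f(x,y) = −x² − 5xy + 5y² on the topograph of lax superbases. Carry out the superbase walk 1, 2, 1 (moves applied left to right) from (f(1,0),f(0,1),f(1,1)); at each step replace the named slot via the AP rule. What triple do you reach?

start (-1,5,-1) = (f(1,0),f(0,1),f(1,1))
replace slot 1: 2·(5+(-1)) − (-1) = 9 → (9,5,-1)
replace slot 2: 2·(9+(-1)) − 5 = 11 → (9,11,-1)
replace slot 1: 2·(11+(-1)) − 9 = 11 → (11,11,-1)

11,11,-1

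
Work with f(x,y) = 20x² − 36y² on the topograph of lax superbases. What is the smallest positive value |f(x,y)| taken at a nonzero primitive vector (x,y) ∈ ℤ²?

descent: ρ → (-36,0,20)
descent: ρ → (20,40,-16)  [lands on river]
river: ρ → (-16,24,36)
river: ρ → (36,48,-4)
river: ρ → (-4,48,36)
river: ρ → (36,24,-16)
river: ρ → (-16,40,20)
closes: descent 2, river 6
min |a| on river = 4

4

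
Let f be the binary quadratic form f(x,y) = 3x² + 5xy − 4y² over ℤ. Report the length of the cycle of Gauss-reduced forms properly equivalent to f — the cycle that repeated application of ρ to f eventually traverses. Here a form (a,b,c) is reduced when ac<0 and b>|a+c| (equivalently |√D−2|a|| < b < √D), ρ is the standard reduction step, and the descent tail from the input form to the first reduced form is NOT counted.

D = 73, ⌊√D⌋ = 8
river: ρ → (-4,3,4)
river: ρ → (4,5,-3)
river: ρ → (-3,7,2)
river: ρ → (2,5,-6)
river: ρ → (-6,7,1)
river: ρ → (1,7,-6)
river: ρ → (-6,5,2)
river: ρ → (2,7,-3)
river: ρ → (-3,5,4)
river: ρ → (4,3,-4)
river: ρ → (-4,5,3)
river: ρ → (3,7,-2)
river: ρ → (-2,5,6)
river: ρ → (6,7,-1)
river: ρ → (-1,7,6)
river: ρ → (6,5,-2)
river: ρ → (-2,7,3)
river: ρ → (3,5,-4)
ρ-cycle length = 18 (tail of 0 descent steps not counted)

18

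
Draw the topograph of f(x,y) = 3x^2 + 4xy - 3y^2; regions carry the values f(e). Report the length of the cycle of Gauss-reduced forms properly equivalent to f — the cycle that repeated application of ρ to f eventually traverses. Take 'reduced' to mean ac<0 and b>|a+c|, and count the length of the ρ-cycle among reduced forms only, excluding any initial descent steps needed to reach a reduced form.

D = 52, ⌊√D⌋ = 7
river: ρ → (-3,2,4)
river: ρ → (4,6,-1)
river: ρ → (-1,6,4)
river: ρ → (4,2,-3)
river: ρ → (-3,4,3)
river: ρ → (3,2,-4)
river: ρ → (-4,6,1)
river: ρ → (1,6,-4)
river: ρ → (-4,2,3)
river: ρ → (3,4,-3)
ρ-cycle length = 10 (tail of 0 descent steps not counted)

10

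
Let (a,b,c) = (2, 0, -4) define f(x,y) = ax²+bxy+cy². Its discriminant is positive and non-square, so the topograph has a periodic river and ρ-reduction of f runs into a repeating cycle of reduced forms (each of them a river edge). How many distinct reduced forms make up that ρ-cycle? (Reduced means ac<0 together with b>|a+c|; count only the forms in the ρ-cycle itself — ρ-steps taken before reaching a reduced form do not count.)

D = 32, ⌊√D⌋ = 5
descent: ρ → (-4,0,2)
descent: ρ → (2,4,-2)  [lands on river]
river: ρ → (-2,4,2)
ρ-cycle length = 2 (tail of 2 descent steps not counted)

2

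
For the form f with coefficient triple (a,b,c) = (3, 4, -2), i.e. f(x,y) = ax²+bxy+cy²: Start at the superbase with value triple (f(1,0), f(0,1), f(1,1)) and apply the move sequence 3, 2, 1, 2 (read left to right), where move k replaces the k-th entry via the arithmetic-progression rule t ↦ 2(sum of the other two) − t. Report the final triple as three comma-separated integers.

start (3,-2,5) = (f(1,0),f(0,1),f(1,1))
replace slot 3: 2·(3+(-2)) − 5 = -3 → (3,-2,-3)
replace slot 2: 2·(3+(-3)) − (-2) = 2 → (3,2,-3)
replace slot 1: 2·(2+(-3)) − 3 = -5 → (-5,2,-3)
replace slot 2: 2·((-5)+(-3)) − 2 = -18 → (-5,-18,-3)

-5,-18,-3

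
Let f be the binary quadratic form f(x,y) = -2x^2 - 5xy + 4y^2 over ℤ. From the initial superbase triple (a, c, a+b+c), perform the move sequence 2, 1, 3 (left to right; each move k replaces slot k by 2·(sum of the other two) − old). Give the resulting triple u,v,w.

start (-2,4,-3) = (f(1,0),f(0,1),f(1,1))
replace slot 2: 2·((-2)+(-3)) − 4 = -14 → (-2,-14,-3)
replace slot 1: 2·((-14)+(-3)) − (-2) = -32 → (-32,-14,-3)
replace slot 3: 2·((-32)+(-14)) − (-3) = -89 → (-32,-14,-89)

-32,-14,-89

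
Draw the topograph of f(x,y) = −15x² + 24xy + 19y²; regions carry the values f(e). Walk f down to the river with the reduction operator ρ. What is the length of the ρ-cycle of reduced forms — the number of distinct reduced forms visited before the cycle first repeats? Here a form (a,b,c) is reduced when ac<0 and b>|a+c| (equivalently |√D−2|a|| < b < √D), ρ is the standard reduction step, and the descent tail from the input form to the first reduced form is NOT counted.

D = 1716, ⌊√D⌋ = 41
river: ρ → (19,14,-20)
river: ρ → (-20,26,13)
river: ρ → (13,26,-20)
river: ρ → (-20,14,19)
river: ρ → (19,24,-15)
river: ρ → (-15,36,7)
river: ρ → (7,34,-20)
river: ρ → (-20,6,21)
river: ρ → (21,36,-5)
river: ρ → (-5,34,28)
river: ρ → (28,22,-11)
river: ρ → (-11,22,28)
river: ρ → (28,34,-5)
river: ρ → (-5,36,21)
river: ρ → (21,6,-20)
river: ρ → (-20,34,7)
river: ρ → (7,36,-15)
river: ρ → (-15,24,19)
ρ-cycle length = 18 (tail of 0 descent steps not counted)

18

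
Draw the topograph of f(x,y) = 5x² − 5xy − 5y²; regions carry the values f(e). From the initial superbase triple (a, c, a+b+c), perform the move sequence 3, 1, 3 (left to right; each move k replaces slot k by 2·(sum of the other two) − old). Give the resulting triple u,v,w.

start (5,-5,-5) = (f(1,0),f(0,1),f(1,1))
replace slot 3: 2·(5+(-5)) − (-5) = 5 → (5,-5,5)
replace slot 1: 2·((-5)+5) − 5 = -5 → (-5,-5,5)
replace slot 3: 2·((-5)+(-5)) − 5 = -25 → (-5,-5,-25)

-5,-5,-25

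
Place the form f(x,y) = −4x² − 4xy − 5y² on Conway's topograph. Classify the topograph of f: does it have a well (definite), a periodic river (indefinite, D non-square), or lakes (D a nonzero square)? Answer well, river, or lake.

D = b²−4ac = (-4)² − 4·(-4)·(-5) = -64
D < 0 ⇒ definite ⇒ every region one sign ⇒ single well

well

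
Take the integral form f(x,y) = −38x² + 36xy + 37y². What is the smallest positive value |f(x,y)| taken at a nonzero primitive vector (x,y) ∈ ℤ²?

river: ρ → (37,38,-37)
river: ρ → (-37,36,38)
river: ρ → (38,40,-35)
river: ρ → (-35,30,43)
river: ρ → (43,56,-22)
river: ρ → (-22,76,13)
river: ρ → (13,80,-10)
river: ρ → (-10,80,13)
river: ρ → (13,76,-22)
river: ρ → (-22,56,43)
river: ρ → (43,30,-35)
river: ρ → (-35,40,38)
river: ρ → (38,36,-37)
river: ρ → (-37,38,37)
river: ρ → (37,36,-38)
river: ρ → (-38,40,35)
river: ρ → (35,30,-43)
river: ρ → (-43,56,22)
river: ρ → (22,76,-13)
river: ρ → (-13,80,10)
river: ρ → (10,80,-13)
river: ρ → (-13,76,22)
river: ρ → (22,56,-43)
river: ρ → (-43,30,35)
river: ρ → (35,40,-38)
river: ρ → (-38,36,37)
closes: descent 0, river 26
min |a| on river = 10

10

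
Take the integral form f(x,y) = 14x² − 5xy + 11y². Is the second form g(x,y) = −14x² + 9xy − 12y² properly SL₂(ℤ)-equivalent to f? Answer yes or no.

D₁ = -591, D₂ = -591
f: flip: (14,-5,11)→(11,5,14)
f: reduced (well bottom): (11,5,14) with a≤c, −a<b≤a
g is negative-definite; reduce −g:
−g: flip: (14,-9,12)→(12,9,14)
−g: reduced (well bottom): (12,9,14) with a≤c, −a<b≤a
flip sign back: reduced form of g is (-12,-9,-14)
reduced forms (11, 5, 14) vs (-12, -9, -14) ⇒ inequivalent

no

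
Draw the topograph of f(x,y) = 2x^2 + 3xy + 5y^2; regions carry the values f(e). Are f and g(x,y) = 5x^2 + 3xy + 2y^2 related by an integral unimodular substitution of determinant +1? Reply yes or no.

D₁ = -31, D₂ = -31
f: translate: b→-1 (≡3 mod 4), so (2,3,5)→(2,-1,4)
f: reduced (well bottom): (2,-1,4) with a≤c, −a<b≤a
g: flip: (5,3,2)→(2,-3,5)
g: translate: b→1 (≡-3 mod 4), so (2,-3,5)→(2,1,4)
g: reduced (well bottom): (2,1,4) with a≤c, −a<b≤a
reduced forms (2, -1, 4) vs (2, 1, 4) ⇒ inequivalent

no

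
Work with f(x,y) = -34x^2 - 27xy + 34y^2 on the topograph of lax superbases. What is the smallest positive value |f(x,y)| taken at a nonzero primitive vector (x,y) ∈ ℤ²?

descent: ρ → (34,27,-34)  [lands on river]
river: ρ → (-34,41,27)
river: ρ → (27,67,-8)
river: ρ → (-8,61,51)
river: ρ → (51,41,-18)
river: ρ → (-18,67,12)
river: ρ → (12,53,-53)
river: ρ → (-53,53,12)
river: ρ → (12,67,-18)
river: ρ → (-18,41,51)
river: ρ → (51,61,-8)
river: ρ → (-8,67,27)
river: ρ → (27,41,-34)
river: ρ → (-34,27,34)
river: ρ → (34,41,-27)
river: ρ → (-27,67,8)
river: ρ → (8,61,-51)
river: ρ → (-51,41,18)
river: ρ → (18,67,-12)
river: ρ → (-12,53,53)
river: ρ → (53,53,-12)
river: ρ → (-12,67,18)
river: ρ → (18,41,-51)
river: ρ → (-51,61,8)
river: ρ → (8,67,-27)
river: ρ → (-27,41,34)
closes: descent 1, river 26
min |a| on river = 8

8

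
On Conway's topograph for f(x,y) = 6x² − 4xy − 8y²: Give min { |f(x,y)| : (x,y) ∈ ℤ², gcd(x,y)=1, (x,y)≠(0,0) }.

descent: ρ → (-8,4,6)  [lands on river]
river: ρ → (6,8,-6)
river: ρ → (-6,4,8)
river: ρ → (8,12,-2)
river: ρ → (-2,12,8)
river: ρ → (8,4,-6)
river: ρ → (-6,8,6)
river: ρ → (6,4,-8)
river: ρ → (-8,12,2)
river: ρ → (2,12,-8)
closes: descent 1, river 10
min |a| on river = 2

2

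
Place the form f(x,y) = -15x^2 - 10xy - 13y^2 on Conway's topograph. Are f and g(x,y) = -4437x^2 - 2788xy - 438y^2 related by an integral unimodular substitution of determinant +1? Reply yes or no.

D₁ = -680, D₂ = -680
f is negative-definite; reduce −f:
−f: flip: (15,10,13)→(13,-10,15)
−f: reduced (well bottom): (13,-10,15) with a≤c, −a<b≤a
flip sign back: reduced form of f is (-13,10,-15)
g is negative-definite; reduce −g:
−g: flip: (4437,2788,438)→(438,-2788,4437)
−g: translate: b→-160 (≡-2788 mod 876), so (438,-2788,4437)→(438,-160,15)
−g: flip: (438,-160,15)→(15,160,438)
−g: translate: b→10 (≡160 mod 30), so (15,160,438)→(15,10,13)
−g: flip: (15,10,13)→(13,-10,15)
−g: reduced (well bottom): (13,-10,15) with a≤c, −a<b≤a
flip sign back: reduced form of g is (-13,10,-15)
reduced forms (-13, 10, -15) vs (-13, 10, -15) ⇒ equivalent

yes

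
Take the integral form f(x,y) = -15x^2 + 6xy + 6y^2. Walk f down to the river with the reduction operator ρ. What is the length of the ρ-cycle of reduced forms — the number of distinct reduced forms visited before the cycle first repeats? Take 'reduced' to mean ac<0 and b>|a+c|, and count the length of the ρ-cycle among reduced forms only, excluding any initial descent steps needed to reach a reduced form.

D = 396, ⌊√D⌋ = 19
descent: ρ → (6,18,-3)  [lands on river]
river: ρ → (-3,18,6)
ρ-cycle length = 2 (tail of 1 descent step not counted)

2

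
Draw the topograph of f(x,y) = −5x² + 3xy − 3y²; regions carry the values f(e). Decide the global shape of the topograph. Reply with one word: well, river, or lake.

D = b²−4ac = 3² − 4·(-5)·(-3) = -51
D < 0 ⇒ definite ⇒ every region one sign ⇒ single well

well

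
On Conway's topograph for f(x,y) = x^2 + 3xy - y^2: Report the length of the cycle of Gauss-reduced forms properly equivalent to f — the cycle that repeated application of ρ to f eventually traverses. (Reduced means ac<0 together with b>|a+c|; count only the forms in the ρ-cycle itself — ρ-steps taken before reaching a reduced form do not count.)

D = 13, ⌊√D⌋ = 3
river: ρ → (-1,3,1)
river: ρ → (1,3,-1)
ρ-cycle length = 2 (tail of 0 descent steps not counted)

2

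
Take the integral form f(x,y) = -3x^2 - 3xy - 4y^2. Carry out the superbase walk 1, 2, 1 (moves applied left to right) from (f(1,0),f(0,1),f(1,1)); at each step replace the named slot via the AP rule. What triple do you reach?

start (-3,-4,-10) = (f(1,0),f(0,1),f(1,1))
replace slot 1: 2·((-4)+(-10)) − (-3) = -25 → (-25,-4,-10)
replace slot 2: 2·((-25)+(-10)) − (-4) = -66 → (-25,-66,-10)
replace slot 1: 2·((-66)+(-10)) − (-25) = -127 → (-127,-66,-10)

-127,-66,-10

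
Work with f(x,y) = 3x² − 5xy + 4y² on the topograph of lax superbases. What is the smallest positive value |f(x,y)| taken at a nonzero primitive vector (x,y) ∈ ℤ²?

translate: b→1 (≡-5 mod 6), so (3,-5,4)→(3,1,2)
flip: (3,1,2)→(2,-1,3)
reduced (well bottom): (2,-1,3) with a≤c, −a<b≤a
well minimum = a = 2

2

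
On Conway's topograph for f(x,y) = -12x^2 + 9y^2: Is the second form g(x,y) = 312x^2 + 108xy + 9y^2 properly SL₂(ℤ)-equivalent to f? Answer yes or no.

D₁ = 432, D₂ = 432
river cycle of f (length 2): (9, 18, -3), (-3, 18, 9)
river cycle of g (length 2): (9, 18, -3), (-3, 18, 9)
cycles coincide ⇒ equivalent

yes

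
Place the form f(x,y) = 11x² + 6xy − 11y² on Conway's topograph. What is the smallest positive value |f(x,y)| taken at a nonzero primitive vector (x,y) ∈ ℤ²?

river: ρ → (-11,16,6)
river: ρ → (6,20,-5)
river: ρ → (-5,20,6)
river: ρ → (6,16,-11)
river: ρ → (-11,6,11)
river: ρ → (11,16,-6)
river: ρ → (-6,20,5)
river: ρ → (5,20,-6)
river: ρ → (-6,16,11)
river: ρ → (11,6,-11)
closes: descent 0, river 10
min |a| on river = 5

5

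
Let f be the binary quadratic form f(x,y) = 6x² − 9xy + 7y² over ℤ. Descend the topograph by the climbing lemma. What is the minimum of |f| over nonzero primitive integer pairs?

translate: b→3 (≡-9 mod 12), so (6,-9,7)→(6,3,4)
flip: (6,3,4)→(4,-3,6)
reduced (well bottom): (4,-3,6) with a≤c, −a<b≤a
well minimum = a = 4

4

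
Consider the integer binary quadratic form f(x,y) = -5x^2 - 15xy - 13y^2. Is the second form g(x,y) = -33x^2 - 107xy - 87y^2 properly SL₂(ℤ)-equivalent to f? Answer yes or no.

D₁ = -35, D₂ = -35
f is negative-definite; reduce −f:
−f: translate: b→5 (≡15 mod 10), so (5,15,13)→(5,5,3)
−f: flip: (5,5,3)→(3,-5,5)
−f: translate: b→1 (≡-5 mod 6), so (3,-5,5)→(3,1,3)
−f: reduced (well bottom): (3,1,3) with a≤c, −a<b≤a
flip sign back: reduced form of f is (-3,-1,-3)
g is negative-definite; reduce −g:
−g: translate: b→-25 (≡107 mod 66), so (33,107,87)→(33,-25,5)
−g: flip: (33,-25,5)→(5,25,33)
−g: translate: b→5 (≡25 mod 10), so (5,25,33)→(5,5,3)
−g: flip: (5,5,3)→(3,-5,5)
−g: translate: b→1 (≡-5 mod 6), so (3,-5,5)→(3,1,3)
−g: reduced (well bottom): (3,1,3) with a≤c, −a<b≤a
flip sign back: reduced form of g is (-3,-1,-3)
reduced forms (-3, -1, -3) vs (-3, -1, -3) ⇒ equivalent

yes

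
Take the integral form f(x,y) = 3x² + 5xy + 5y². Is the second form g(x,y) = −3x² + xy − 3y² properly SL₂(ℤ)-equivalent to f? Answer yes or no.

D₁ = -35, D₂ = -35
f: translate: b→-1 (≡5 mod 6), so (3,5,5)→(3,-1,3)
f: flip: (3,-1,3)→(3,1,3)
f: reduced (well bottom): (3,1,3) with a≤c, −a<b≤a
g is negative-definite; reduce −g:
−g: flip: (3,-1,3)→(3,1,3)
−g: reduced (well bottom): (3,1,3) with a≤c, −a<b≤a
flip sign back: reduced form of g is (-3,-1,-3)
reduced forms (3, 1, 3) vs (-3, -1, -3) ⇒ inequivalent

no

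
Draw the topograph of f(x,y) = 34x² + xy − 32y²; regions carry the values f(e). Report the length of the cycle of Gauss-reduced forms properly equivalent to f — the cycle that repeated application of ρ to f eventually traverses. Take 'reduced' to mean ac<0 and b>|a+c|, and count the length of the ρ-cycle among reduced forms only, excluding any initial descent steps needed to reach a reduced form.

D = 4353, ⌊√D⌋ = 65
descent: ρ → (-32,63,3)  [lands on river]
river: ρ → (3,63,-32)
river: ρ → (-32,65,1)
river: ρ → (1,65,-32)
ρ-cycle length = 4 (tail of 1 descent step not counted)

4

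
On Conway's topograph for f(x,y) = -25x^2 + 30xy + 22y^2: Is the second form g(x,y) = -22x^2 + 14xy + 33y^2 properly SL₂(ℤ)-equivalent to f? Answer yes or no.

D₁ = 3100, D₂ = 3100
river cycle of f (length 16): (22, 14, -33), (-33, 52, 3), (3, 50, -50), (-50, 50, 3), (3, 52, -33), (-33, 14, 22), (22, 30, -25), (-25, 20, 27), (27, 34, -18), (-18, 38, 23), … (6 more)
river cycle of g (length 16): (33, 52, -3), (-3, 50, 50), (50, 50, -3), (-3, 52, 33), (33, 14, -22), (-22, 30, 25), (25, 20, -27), (-27, 34, 18), (18, 38, -23), (-23, 54, 2), … (6 more)
cycles differ ⇒ inequivalent

no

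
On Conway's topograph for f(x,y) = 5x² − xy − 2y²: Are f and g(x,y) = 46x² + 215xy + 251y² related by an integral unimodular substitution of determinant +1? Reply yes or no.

D₁ = 41, D₂ = 41
river cycle of f (length 10): (-2, 5, 2), (2, 3, -4), (-4, 5, 1), (1, 5, -4), (-4, 3, 2), (2, 5, -2), (-2, 3, 4), (4, 5, -1), (-1, 5, 4), (4, 3, -2)
river cycle of g (length 10): (-2, 5, 2), (2, 3, -4), (-4, 5, 1), (1, 5, -4), (-4, 3, 2), (2, 5, -2), (-2, 3, 4), (4, 5, -1), (-1, 5, 4), (4, 3, -2)
cycles coincide ⇒ equivalent

yes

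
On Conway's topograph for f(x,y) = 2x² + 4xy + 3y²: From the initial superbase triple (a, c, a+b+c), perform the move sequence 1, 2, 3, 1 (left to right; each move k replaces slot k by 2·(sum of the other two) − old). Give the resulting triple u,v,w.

start (2,3,9) = (f(1,0),f(0,1),f(1,1))
replace slot 1: 2·(3+9) − 2 = 22 → (22,3,9)
replace slot 2: 2·(22+9) − 3 = 59 → (22,59,9)
replace slot 3: 2·(22+59) − 9 = 153 → (22,59,153)
replace slot 1: 2·(59+153) − 22 = 402 → (402,59,153)

402,59,153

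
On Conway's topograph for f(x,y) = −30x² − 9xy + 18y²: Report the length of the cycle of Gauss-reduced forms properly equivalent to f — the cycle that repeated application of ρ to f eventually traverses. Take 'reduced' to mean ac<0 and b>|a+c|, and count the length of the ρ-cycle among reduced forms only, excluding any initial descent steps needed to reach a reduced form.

D = 2241, ⌊√D⌋ = 47
descent: ρ → (18,45,-3)  [lands on river]
river: ρ → (-3,45,18)
river: ρ → (18,27,-21)
river: ρ → (-21,15,24)
river: ρ → (24,33,-12)
river: ρ → (-12,39,15)
river: ρ → (15,21,-30)
river: ρ → (-30,39,6)
river: ρ → (6,45,-9)
river: ρ → (-9,45,6)
river: ρ → (6,39,-30)
river: ρ → (-30,21,15)
river: ρ → (15,39,-12)
river: ρ → (-12,33,24)
river: ρ → (24,15,-21)
river: ρ → (-21,27,18)
ρ-cycle length = 16 (tail of 1 descent step not counted)

16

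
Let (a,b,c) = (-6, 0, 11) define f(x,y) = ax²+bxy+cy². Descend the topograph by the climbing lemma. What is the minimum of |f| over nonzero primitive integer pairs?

descent: ρ → (11,0,-6)
descent: ρ → (-6,12,5)  [lands on river]
river: ρ → (5,8,-10)
river: ρ → (-10,12,3)
river: ρ → (3,12,-10)
river: ρ → (-10,8,5)
river: ρ → (5,12,-6)
closes: descent 2, river 6
min |a| on river = 3

3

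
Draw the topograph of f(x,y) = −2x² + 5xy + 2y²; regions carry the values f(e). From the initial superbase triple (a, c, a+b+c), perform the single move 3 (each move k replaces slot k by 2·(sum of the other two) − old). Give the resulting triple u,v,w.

start (-2,2,5) = (f(1,0),f(0,1),f(1,1))
replace slot 3: 2·((-2)+2) − 5 = -5 → (-2,2,-5)

-2,2,-5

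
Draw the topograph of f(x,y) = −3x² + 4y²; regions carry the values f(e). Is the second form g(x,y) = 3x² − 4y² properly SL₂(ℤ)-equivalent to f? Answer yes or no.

D₁ = 48, D₂ = 48
river cycle of f (length 2): (-3, 6, 1), (1, 6, -3)
river cycle of g (length 2): (3, 6, -1), (-1, 6, 3)
cycles differ ⇒ inequivalent

no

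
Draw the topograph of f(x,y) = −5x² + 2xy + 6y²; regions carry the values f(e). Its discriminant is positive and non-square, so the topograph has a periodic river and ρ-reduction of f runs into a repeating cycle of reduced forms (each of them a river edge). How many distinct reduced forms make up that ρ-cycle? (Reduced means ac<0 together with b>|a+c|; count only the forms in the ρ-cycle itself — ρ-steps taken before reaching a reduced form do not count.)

D = 124, ⌊√D⌋ = 11
river: ρ → (6,10,-1)
river: ρ → (-1,10,6)
river: ρ → (6,2,-5)
river: ρ → (-5,8,3)
river: ρ → (3,10,-2)
river: ρ → (-2,10,3)
river: ρ → (3,8,-5)
river: ρ → (-5,2,6)
ρ-cycle length = 8 (tail of 0 descent steps not counted)

8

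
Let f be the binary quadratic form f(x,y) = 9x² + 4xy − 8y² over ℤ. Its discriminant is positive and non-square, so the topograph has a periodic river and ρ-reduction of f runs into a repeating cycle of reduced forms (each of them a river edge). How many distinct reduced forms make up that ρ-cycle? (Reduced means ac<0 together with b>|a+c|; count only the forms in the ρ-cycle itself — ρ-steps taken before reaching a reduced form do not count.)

D = 304, ⌊√D⌋ = 17
river: ρ → (-8,12,5)
river: ρ → (5,8,-12)
river: ρ → (-12,16,1)
river: ρ → (1,16,-12)
river: ρ → (-12,8,5)
river: ρ → (5,12,-8)
river: ρ → (-8,4,9)
river: ρ → (9,14,-3)
river: ρ → (-3,16,4)
river: ρ → (4,16,-3)
river: ρ → (-3,14,9)
river: ρ → (9,4,-8)
ρ-cycle length = 12 (tail of 0 descent steps not counted)

12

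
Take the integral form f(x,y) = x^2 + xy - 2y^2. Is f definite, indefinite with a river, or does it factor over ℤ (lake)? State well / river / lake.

D = b²−4ac = 1² − 4·1·(-2) = 9
D = 3² is a perfect square ⇒ form factors over ℤ ⇒ lakes

lake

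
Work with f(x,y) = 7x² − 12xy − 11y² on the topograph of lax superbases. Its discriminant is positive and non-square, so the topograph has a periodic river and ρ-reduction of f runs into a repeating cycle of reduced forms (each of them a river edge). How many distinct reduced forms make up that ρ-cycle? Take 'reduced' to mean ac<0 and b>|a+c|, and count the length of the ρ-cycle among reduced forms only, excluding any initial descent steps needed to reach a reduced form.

D = 452, ⌊√D⌋ = 21
descent: ρ → (-11,12,7)  [lands on river]
river: ρ → (7,16,-7)
river: ρ → (-7,12,11)
river: ρ → (11,10,-8)
river: ρ → (-8,6,13)
river: ρ → (13,20,-1)
river: ρ → (-1,20,13)
river: ρ → (13,6,-8)
river: ρ → (-8,10,11)
river: ρ → (11,12,-7)
river: ρ → (-7,16,7)
river: ρ → (7,12,-11)
river: ρ → (-11,10,8)
river: ρ → (8,6,-13)
river: ρ → (-13,20,1)
river: ρ → (1,20,-13)
river: ρ → (-13,6,8)
river: ρ → (8,10,-11)
ρ-cycle length = 18 (tail of 1 descent step not counted)

18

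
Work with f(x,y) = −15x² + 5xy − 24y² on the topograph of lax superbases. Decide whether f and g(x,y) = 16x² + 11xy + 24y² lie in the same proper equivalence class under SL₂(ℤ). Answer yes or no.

D₁ = -1415, D₂ = -1415
f is negative-definite; reduce −f:
−f: reduced (well bottom): (15,-5,24) with a≤c, −a<b≤a
flip sign back: reduced form of f is (-15,5,-24)
g: reduced (well bottom): (16,11,24) with a≤c, −a<b≤a
reduced forms (-15, 5, -24) vs (16, 11, 24) ⇒ inequivalent

no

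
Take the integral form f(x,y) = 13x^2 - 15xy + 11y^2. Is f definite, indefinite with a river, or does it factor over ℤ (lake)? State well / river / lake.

D = b²−4ac = (-15)² − 4·13·11 = -347
D < 0 ⇒ definite ⇒ every region one sign ⇒ single well

well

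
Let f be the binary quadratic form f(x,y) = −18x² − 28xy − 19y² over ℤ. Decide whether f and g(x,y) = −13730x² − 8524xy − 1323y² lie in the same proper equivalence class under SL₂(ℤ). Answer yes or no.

D₁ = -584, D₂ = -584
f is negative-definite; reduce −f:
−f: translate: b→-8 (≡28 mod 36), so (18,28,19)→(18,-8,9)
−f: flip: (18,-8,9)→(9,8,18)
−f: reduced (well bottom): (9,8,18) with a≤c, −a<b≤a
flip sign back: reduced form of f is (-9,-8,-18)
g is negative-definite; reduce −g:
−g: flip: (13730,8524,1323)→(1323,-8524,13730)
−g: translate: b→-586 (≡-8524 mod 2646), so (1323,-8524,13730)→(1323,-586,65)
−g: flip: (1323,-586,65)→(65,586,1323)
−g: translate: b→-64 (≡586 mod 130), so (65,586,1323)→(65,-64,18)
−g: flip: (65,-64,18)→(18,64,65)
−g: translate: b→-8 (≡64 mod 36), so (18,64,65)→(18,-8,9)
−g: flip: (18,-8,9)→(9,8,18)
−g: reduced (well bottom): (9,8,18) with a≤c, −a<b≤a
flip sign back: reduced form of g is (-9,-8,-18)
reduced forms (-9, -8, -18) vs (-9, -8, -18) ⇒ equivalent

yes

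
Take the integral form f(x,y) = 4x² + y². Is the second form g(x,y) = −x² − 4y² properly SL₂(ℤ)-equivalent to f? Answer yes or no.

D₁ = -16, D₂ = -16
f: flip: (4,0,1)→(1,0,4)
f: reduced (well bottom): (1,0,4) with a≤c, −a<b≤a
g is negative-definite; reduce −g:
−g: reduced (well bottom): (1,0,4) with a≤c, −a<b≤a
flip sign back: reduced form of g is (-1,0,-4)
reduced forms (1, 0, 4) vs (-1, 0, -4) ⇒ inequivalent

no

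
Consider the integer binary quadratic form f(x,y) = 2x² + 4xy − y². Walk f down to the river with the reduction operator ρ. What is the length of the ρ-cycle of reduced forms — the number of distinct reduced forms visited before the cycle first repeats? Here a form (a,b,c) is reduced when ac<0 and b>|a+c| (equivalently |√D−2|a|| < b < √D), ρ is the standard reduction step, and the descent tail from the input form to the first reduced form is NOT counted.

D = 24, ⌊√D⌋ = 4
river: ρ → (-1,4,2)
river: ρ → (2,4,-1)
ρ-cycle length = 2 (tail of 0 descent steps not counted)

2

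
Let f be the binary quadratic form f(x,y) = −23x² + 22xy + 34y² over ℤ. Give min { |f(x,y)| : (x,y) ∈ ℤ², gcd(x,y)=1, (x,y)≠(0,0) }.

river: ρ → (34,46,-11)
river: ρ → (-11,42,42)
river: ρ → (42,42,-11)
river: ρ → (-11,46,34)
river: ρ → (34,22,-23)
river: ρ → (-23,24,33)
river: ρ → (33,42,-14)
river: ρ → (-14,42,33)
river: ρ → (33,24,-23)
river: ρ → (-23,22,34)
closes: descent 0, river 10
min |a| on river = 11

11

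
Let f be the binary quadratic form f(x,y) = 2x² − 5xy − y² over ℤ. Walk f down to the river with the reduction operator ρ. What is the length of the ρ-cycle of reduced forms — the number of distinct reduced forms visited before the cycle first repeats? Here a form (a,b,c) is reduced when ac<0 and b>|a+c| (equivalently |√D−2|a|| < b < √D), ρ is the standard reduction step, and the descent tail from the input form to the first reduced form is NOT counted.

D = 33, ⌊√D⌋ = 5
descent: ρ → (-1,5,2)  [lands on river]
river: ρ → (2,3,-3)
river: ρ → (-3,3,2)
river: ρ → (2,5,-1)
ρ-cycle length = 4 (tail of 1 descent step not counted)

4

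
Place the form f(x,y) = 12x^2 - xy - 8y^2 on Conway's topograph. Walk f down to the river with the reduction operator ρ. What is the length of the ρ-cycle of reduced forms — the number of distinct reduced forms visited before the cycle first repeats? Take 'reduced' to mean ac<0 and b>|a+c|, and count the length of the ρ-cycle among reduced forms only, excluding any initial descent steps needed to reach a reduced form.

D = 385, ⌊√D⌋ = 19
descent: ρ → (-8,17,3)  [lands on river]
river: ρ → (3,19,-2)
river: ρ → (-2,17,12)
river: ρ → (12,7,-7)
river: ρ → (-7,7,12)
river: ρ → (12,17,-2)
river: ρ → (-2,19,3)
river: ρ → (3,17,-8)
river: ρ → (-8,15,5)
river: ρ → (5,15,-8)
ρ-cycle length = 10 (tail of 1 descent step not counted)

10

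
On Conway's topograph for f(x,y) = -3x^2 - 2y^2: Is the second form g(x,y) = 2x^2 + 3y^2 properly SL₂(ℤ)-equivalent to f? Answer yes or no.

D₁ = -24, D₂ = -24
f is negative-definite; reduce −f:
−f: flip: (3,0,2)→(2,0,3)
−f: reduced (well bottom): (2,0,3) with a≤c, −a<b≤a
flip sign back: reduced form of f is (-2,0,-3)
g: reduced (well bottom): (2,0,3) with a≤c, −a<b≤a
reduced forms (-2, 0, -3) vs (2, 0, 3) ⇒ inequivalent

no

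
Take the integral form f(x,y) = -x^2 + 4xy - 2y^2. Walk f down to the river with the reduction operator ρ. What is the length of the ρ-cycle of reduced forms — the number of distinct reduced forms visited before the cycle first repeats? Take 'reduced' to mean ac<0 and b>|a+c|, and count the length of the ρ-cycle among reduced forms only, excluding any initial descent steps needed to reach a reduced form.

D = 8, ⌊√D⌋ = 2
descent: ρ → (-2,0,1)
descent: ρ → (1,2,-1)  [lands on river]
river: ρ → (-1,2,1)
ρ-cycle length = 2 (tail of 2 descent steps not counted)

2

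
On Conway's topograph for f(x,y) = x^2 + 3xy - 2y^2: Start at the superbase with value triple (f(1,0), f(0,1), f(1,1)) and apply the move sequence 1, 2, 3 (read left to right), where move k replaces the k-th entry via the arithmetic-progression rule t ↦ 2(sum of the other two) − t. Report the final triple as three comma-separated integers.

start (1,-2,2) = (f(1,0),f(0,1),f(1,1))
replace slot 1: 2·((-2)+2) − 1 = -1 → (-1,-2,2)
replace slot 2: 2·((-1)+2) − (-2) = 4 → (-1,4,2)
replace slot 3: 2·((-1)+4) − 2 = 4 → (-1,4,4)

-1,4,4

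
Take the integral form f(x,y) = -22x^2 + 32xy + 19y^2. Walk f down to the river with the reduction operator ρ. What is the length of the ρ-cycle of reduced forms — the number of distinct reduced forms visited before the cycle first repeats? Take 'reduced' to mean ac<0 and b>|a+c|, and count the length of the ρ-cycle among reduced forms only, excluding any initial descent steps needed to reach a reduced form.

D = 2696, ⌊√D⌋ = 51
river: ρ → (19,44,-10)
river: ρ → (-10,36,35)
river: ρ → (35,34,-11)
river: ρ → (-11,32,38)
river: ρ → (38,44,-5)
river: ρ → (-5,46,29)
river: ρ → (29,12,-22)
river: ρ → (-22,32,19)
ρ-cycle length = 8 (tail of 0 descent steps not counted)

8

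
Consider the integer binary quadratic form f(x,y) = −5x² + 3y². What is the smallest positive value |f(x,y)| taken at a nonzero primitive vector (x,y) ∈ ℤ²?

descent: ρ → (3,6,-2)  [lands on river]
river: ρ → (-2,6,3)
closes: descent 1, river 2
min |a| on river = 2

2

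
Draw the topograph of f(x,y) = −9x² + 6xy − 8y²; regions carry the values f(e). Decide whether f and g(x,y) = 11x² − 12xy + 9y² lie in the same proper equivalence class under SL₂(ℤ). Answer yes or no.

D₁ = -252, D₂ = -252
f is negative-definite; reduce −f:
−f: flip: (9,-6,8)→(8,6,9)
−f: reduced (well bottom): (8,6,9) with a≤c, −a<b≤a
flip sign back: reduced form of f is (-8,-6,-9)
g: translate: b→10 (≡-12 mod 22), so (11,-12,9)→(11,10,8)
g: flip: (11,10,8)→(8,-10,11)
g: translate: b→6 (≡-10 mod 16), so (8,-10,11)→(8,6,9)
g: reduced (well bottom): (8,6,9) with a≤c, −a<b≤a
reduced forms (-8, -6, -9) vs (8, 6, 9) ⇒ inequivalent

no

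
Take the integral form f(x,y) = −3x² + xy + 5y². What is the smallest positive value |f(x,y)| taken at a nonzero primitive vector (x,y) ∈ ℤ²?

descent: ρ → (5,-1,-3)
descent: ρ → (-3,7,1)  [lands on river]
river: ρ → (1,7,-3)
river: ρ → (-3,5,3)
river: ρ → (3,7,-1)
river: ρ → (-1,7,3)
river: ρ → (3,5,-3)
closes: descent 2, river 6
min |a| on river = 1

1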